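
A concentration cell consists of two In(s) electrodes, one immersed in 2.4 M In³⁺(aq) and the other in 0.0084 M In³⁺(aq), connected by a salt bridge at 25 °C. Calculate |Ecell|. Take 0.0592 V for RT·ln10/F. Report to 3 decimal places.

0.048 V

For a concentration cell E°cell = 0, since both electrodes use the same couple.
The compartment with the higher In³⁺(aq) concentration (2.4 M) acts as the cathode; ions are reduced there and produced at the dilute (0.0084 M) anode.
With n = 3, Ecell = −(0.0592/3)·log([dilute]/[conc]) = −(0.0592/3)·log(0.0084/2.4) = +0.048 V.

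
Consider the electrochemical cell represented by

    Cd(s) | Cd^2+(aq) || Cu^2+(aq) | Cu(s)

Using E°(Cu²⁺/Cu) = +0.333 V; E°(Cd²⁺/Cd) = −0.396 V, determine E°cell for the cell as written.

+0.729 V

By convention the left-hand electrode in cell notation is the anode (oxidation) and the right-hand electrode is the cathode (reduction).
E°cell = E°(right) − E°(left) = +0.333 − (−0.396) = +0.729 V.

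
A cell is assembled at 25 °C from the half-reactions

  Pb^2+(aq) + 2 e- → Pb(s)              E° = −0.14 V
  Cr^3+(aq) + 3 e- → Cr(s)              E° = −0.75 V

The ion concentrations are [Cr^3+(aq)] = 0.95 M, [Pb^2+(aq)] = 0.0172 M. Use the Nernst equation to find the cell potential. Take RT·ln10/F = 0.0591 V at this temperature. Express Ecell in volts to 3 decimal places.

Since E°(Pb²⁺/Pb) > E°(Cr³⁺/Cr), Pb²⁺/Pb serves as the cathode.
The standard potential is −0.14 − (−0.75) = +0.61 V and the balanced reaction transfers n = 6 electrons.
Balancing gives 3 Pb^2+(aq) + 2 Cr(s) → 3 Pb(s) + 2 Cr^3+(aq); hence Q = [Cr^3+(aq)]^2 / [Pb^2+(aq)]^3 = 1.77×10^5 (log Q = 5.249).
E = E° − (0.0591/n)·log Q = +0.61 − (0.0591/6)(5.249) = +0.558 V.

+0.558 V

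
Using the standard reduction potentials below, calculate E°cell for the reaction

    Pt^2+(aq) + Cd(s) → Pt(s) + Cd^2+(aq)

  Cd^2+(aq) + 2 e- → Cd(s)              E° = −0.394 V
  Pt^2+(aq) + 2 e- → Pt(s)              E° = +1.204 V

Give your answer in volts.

Pt^2+(aq) gains electrons, so the Pt²⁺/Pt couple is the cathode; the Cd²⁺/Cd couple is the anode.
E°cell = E°(cathode) − E°(anode) = +1.204 − (−0.394) = +1.598 V.

+1.598 V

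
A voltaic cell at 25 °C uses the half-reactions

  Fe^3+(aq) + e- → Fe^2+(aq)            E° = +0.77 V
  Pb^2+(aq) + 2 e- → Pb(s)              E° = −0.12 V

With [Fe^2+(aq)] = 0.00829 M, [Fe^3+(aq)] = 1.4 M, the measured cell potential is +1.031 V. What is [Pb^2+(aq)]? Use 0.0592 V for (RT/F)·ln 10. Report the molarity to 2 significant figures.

The Fe³⁺/Fe²⁺ couple has the larger reduction potential, so it is the cathode: E°cell = +0.77 − (−0.12) = +0.89 V and n = 2.
From the Nernst equation, log Q = n(E° − E)/0.0592 = 2·(+0.89 − (+1.031))/0.0592 = −4.764.
The balanced reaction is 2 Fe^3+(aq) + Pb(s) → 2 Fe^2+(aq) + Pb^2+(aq), so Q = ([Fe^2+(aq)]^2·[Pb^2+(aq)]) / [Fe^3+(aq)]^2.
Isolating [Pb^2+(aq)] in Q = 10^{−4.764} yields log [Pb^2+(aq)] = −0.309, i.e. 0.49 M.

0.49 M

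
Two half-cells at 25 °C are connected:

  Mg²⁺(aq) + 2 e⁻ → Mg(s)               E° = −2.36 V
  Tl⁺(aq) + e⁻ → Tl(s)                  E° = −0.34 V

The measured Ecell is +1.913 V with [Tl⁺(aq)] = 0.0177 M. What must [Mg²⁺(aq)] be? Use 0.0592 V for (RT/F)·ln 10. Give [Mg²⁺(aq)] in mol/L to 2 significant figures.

1.3 M

With Tl⁺/Tl at the cathode and Mg²⁺/Mg at the anode, E°cell = −0.34 − (−2.36) = +2.02 V (n = 2).
From the Nernst equation, log Q = n(E° − E)/0.0592 = 2·(+2.02 − (+1.913))/0.0592 = 3.615.
The balanced reaction is 2 Tl⁺(aq) + Mg(s) → 2 Tl(s) + Mg²⁺(aq), so Q = [Mg²⁺(aq)] / [Tl⁺(aq)]^2.
Isolating [Mg²⁺(aq)] in Q = 10^{3.615} yields log [Mg²⁺(aq)] = 0.111, i.e. 1.3 M.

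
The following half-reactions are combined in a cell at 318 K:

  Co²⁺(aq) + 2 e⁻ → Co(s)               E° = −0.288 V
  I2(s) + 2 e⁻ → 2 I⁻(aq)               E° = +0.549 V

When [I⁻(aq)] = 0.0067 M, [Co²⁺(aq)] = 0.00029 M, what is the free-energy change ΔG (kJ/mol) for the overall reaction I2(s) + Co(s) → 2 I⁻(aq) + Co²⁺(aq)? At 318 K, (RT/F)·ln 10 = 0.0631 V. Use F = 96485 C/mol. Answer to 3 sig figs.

−210 kJ/mol

The standard cell potential is +0.549 − (−0.288) = +0.837 V, with n = 2 electrons in the balanced equation.
Here Q = [I⁻(aq)]^2·[Co²⁺(aq)] = 1.3×10^−8 (log Q = −7.885), giving E = +0.837 − (0.0631/2)·(−7.885) = +1.0858 V.
Finally ΔG = −nFE = −(2)(96485 C/mol)(+1.0858 V) = −210 kJ/mol.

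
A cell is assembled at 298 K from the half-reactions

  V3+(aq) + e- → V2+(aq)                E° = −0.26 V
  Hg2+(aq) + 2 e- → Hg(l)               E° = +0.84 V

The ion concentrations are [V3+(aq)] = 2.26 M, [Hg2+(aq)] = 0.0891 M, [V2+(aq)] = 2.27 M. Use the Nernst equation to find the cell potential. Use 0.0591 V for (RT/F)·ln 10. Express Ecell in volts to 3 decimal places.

The Hg²⁺/Hg couple has the more positive E°, so it is the cathode; V³⁺/V²⁺ is the anode.
E°cell = E°cat − E°an = +0.84 − (−0.26) = +1.10 V; n = 2.
Balancing gives Hg2+(aq) + 2 V2+(aq) → Hg(l) + 2 V3+(aq); hence Q = [V3+(aq)]^2 / ([Hg2+(aq)]·[V2+(aq)]^2) = 11.1 (log Q = 1.046).
E = E° − (0.0591/n)·log Q = +1.10 − (0.0591/2)(1.046) = +1.069 V.

+1.069 V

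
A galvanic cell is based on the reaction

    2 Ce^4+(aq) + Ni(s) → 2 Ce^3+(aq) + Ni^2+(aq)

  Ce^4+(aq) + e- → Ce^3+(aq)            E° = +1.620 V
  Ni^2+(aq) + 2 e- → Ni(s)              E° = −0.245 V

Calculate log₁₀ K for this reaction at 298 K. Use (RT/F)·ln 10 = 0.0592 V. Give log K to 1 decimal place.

The Ce⁴⁺/Ce³⁺ couple is reduced (cathode); E°cell = +1.620 − (−0.245) = +1.865 V with n = 2.
At equilibrium E = 0, so log K = nE°cell / 0.0592 = (2)(+1.865) / 0.0592 = 63.0.

log K = 63.0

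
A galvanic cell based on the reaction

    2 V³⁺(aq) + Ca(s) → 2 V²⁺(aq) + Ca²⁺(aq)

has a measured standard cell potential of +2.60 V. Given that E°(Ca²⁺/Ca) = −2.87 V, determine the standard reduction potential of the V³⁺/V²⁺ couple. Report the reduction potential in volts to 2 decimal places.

In the reaction as written the V³⁺/V²⁺ couple is reduced (cathode) and Ca²⁺/Ca is oxidized (anode), so E°cell = E°(V³⁺/V²⁺) − E°(Ca²⁺/Ca).
E°(V³⁺/V²⁺) = E°cell + E°(anode) = +2.60 + (−2.87) = −0.27 V.

−0.27 V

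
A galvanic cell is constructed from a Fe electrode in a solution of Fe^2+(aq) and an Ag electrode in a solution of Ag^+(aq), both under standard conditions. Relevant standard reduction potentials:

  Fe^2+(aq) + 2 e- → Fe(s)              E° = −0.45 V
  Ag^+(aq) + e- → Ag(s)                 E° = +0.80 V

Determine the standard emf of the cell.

+1.25 V

Of the two couples in this cell, the one with the more positive reduction potential is reduced at the cathode: here that is Ag⁺/Ag (+0.80 V); Fe²⁺/Fe (−0.45 V) is the anode.
E°cell = E°(cathode) − E°(anode) = +0.80 − (−0.45) = +1.25 V.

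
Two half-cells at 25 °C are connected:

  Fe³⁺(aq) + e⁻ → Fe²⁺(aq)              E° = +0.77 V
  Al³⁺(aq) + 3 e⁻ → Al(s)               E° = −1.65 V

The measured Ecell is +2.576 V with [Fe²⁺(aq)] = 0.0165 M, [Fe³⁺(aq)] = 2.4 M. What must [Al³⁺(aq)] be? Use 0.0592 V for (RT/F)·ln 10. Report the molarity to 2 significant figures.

The Fe³⁺/Fe²⁺ couple has the larger reduction potential, so it is the cathode: E°cell = +0.77 − (−1.65) = +2.42 V and n = 3.
Rearranging E = E° − (0.0592/n)·log Q gives log Q = 3(+2.42 − (+2.576))/0.0592 = −7.905.
The balanced reaction is 3 Fe³⁺(aq) + Al(s) → 3 Fe²⁺(aq) + Al³⁺(aq), so Q = ([Fe²⁺(aq)]^3·[Al³⁺(aq)]) / [Fe³⁺(aq)]^3.
Substituting the known concentrations and solving, log [Al³⁺(aq)] = −1.417 and [Al³⁺(aq)] = 0.038 M.

0.038 M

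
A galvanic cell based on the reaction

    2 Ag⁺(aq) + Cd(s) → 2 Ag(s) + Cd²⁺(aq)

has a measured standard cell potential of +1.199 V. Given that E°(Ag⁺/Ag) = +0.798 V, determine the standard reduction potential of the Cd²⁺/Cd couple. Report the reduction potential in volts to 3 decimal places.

−0.401 V

In the reaction as written the Ag⁺/Ag couple is reduced (cathode) and Cd²⁺/Cd is oxidized (anode), so E°cell = E°(Ag⁺/Ag) − E°(Cd²⁺/Cd).
E°(Cd²⁺/Cd) = E°(cathode) − E°cell = +0.798 − (+1.199) = −0.401 V.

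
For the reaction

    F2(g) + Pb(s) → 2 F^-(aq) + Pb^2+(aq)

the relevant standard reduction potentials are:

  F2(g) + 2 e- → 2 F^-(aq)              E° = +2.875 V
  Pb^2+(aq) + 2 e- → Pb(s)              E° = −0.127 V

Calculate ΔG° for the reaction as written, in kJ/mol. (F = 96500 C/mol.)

−579 kJ/mol

In the reaction as written F2(g) is reduced, so the F₂/F⁻ couple is the cathode and Pb²⁺/Pb is the anode.
E°cell = +2.875 − (−0.127) = +3.002 V; balancing electrons gives n = 2.
ΔG° = −nFE°cell = −(2)(96500)(+3.002) J/mol = −579 kJ/mol.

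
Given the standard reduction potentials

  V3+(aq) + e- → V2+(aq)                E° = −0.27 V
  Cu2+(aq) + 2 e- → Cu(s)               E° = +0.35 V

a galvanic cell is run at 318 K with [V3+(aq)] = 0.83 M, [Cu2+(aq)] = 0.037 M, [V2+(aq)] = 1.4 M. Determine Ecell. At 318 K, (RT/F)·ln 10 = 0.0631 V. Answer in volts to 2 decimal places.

+0.59 V

Since E°(Cu²⁺/Cu) > E°(V³⁺/V²⁺), Cu²⁺/Cu serves as the cathode.
E°cell = +0.35 − (−0.27) = +0.62 V, with n = 2 electrons transferred.
The balanced reaction is Cu2+(aq) + 2 V2+(aq) → Cu(s) + 2 V3+(aq), so Q = [V3+(aq)]^2 / ([Cu2+(aq)]·[V2+(aq)]^2) = 9.5 and log Q = 0.978.
E = E° − (0.0631/n)·log Q = +0.62 − (0.0631/2)(0.978) = +0.59 V.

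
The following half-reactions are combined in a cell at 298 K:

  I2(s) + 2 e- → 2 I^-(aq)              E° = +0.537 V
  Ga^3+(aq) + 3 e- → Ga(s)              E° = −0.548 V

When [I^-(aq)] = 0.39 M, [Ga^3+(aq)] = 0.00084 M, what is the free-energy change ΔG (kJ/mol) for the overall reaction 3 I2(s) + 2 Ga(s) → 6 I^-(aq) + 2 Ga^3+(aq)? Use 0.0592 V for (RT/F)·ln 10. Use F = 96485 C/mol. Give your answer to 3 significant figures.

−677 kJ/mol

The standard cell potential is +0.537 − (−0.548) = +1.085 V, with n = 6 electrons in the balanced equation.
Here Q = [I^-(aq)]^6·[Ga^3+(aq)]^2 = 2.48×10^−9 (log Q = −8.605), giving E = +1.085 − (0.0592/6)·(−8.605) = +1.1699 V.
Finally ΔG = −nFE = −(6)(96485 C/mol)(+1.1699 V) = −677 kJ/mol.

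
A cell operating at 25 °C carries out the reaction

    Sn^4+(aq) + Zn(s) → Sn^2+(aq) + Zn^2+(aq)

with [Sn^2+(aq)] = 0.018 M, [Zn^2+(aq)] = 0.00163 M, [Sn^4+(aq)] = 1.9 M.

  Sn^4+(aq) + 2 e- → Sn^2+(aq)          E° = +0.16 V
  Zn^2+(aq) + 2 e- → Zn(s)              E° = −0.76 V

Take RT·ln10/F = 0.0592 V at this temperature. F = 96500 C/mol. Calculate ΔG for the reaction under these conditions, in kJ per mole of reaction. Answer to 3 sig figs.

−205 kJ/mol

With Sn⁴⁺/Sn²⁺ reduced at the cathode, E°cell = +0.16 − (−0.76) = +0.92 V and n = 2.
Here Q = ([Sn^2+(aq)]·[Zn^2+(aq)]) / [Sn^4+(aq)] = 1.54×10^−5 (log Q = −4.811), giving E = +0.92 − (0.0592/2)·(−4.811) = +1.0624 V.
ΔG = −nFE = −(2)(96500)(+1.0624) J/mol = −205 kJ/mol.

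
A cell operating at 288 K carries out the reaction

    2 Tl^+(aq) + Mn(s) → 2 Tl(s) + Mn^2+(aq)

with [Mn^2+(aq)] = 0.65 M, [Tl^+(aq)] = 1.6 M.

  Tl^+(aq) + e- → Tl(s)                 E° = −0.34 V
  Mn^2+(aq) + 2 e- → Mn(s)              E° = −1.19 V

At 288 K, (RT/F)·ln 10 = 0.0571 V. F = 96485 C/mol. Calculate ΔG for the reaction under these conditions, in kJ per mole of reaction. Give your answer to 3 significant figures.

With Tl⁺/Tl reduced at the cathode, E°cell = −0.34 − (−1.19) = +0.85 V and n = 2.
Q = [Mn^2+(aq)] / [Tl^+(aq)]^2 = 0.254, so log Q = −0.595 and E = +0.85 − (0.0571/2)(−0.595) = +0.8670 V.
Then ΔG = −nFE = −2 × 96485 × +0.8670 J/mol = −167 kJ/mol.

−167 kJ/mol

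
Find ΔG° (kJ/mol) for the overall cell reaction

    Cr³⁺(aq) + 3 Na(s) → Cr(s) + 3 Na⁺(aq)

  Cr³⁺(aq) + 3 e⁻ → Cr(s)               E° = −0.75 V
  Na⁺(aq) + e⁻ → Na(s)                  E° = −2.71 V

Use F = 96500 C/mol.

In the reaction as written Cr³⁺(aq) is reduced, so the Cr³⁺/Cr couple is the cathode and Na⁺/Na is the anode.
E°cell = −0.75 − (−2.71) = +1.96 V; balancing electrons gives n = 3.
ΔG° = −nFE°cell = −(3)(96500)(+1.96) J/mol = −567 kJ/mol.

−567 kJ/mol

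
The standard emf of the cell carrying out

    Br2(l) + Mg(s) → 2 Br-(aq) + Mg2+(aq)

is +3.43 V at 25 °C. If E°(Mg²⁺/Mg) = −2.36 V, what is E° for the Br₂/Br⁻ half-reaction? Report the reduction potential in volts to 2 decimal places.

+1.07 V

In the reaction as written the Br₂/Br⁻ couple is reduced (cathode) and Mg²⁺/Mg is oxidized (anode), so E°cell = E°(Br₂/Br⁻) − E°(Mg²⁺/Mg).
E°(Br₂/Br⁻) = E°cell + E°(anode) = +3.43 + (−2.36) = +1.07 V.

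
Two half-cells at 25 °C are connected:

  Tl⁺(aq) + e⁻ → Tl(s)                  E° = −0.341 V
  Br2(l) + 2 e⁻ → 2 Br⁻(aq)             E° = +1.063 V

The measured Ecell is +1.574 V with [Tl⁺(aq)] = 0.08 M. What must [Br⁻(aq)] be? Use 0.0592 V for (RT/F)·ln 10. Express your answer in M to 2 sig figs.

0.017 M

With Br₂/Br⁻ at the cathode and Tl⁺/Tl at the anode, E°cell = +1.063 − (−0.341) = +1.404 V (n = 2).
From the Nernst equation, log Q = n(E° − E)/0.0592 = 2·(+1.404 − (+1.574))/0.0592 = −5.743.
For Br2(l) + 2 Tl(s) → 2 Br⁻(aq) + 2 Tl⁺(aq), the reaction quotient is Q = [Br⁻(aq)]^2·[Tl⁺(aq)]^2.
Isolating [Br⁻(aq)] in Q = 10^{−5.743} yields log [Br⁻(aq)] = −1.775, i.e. 0.017 M.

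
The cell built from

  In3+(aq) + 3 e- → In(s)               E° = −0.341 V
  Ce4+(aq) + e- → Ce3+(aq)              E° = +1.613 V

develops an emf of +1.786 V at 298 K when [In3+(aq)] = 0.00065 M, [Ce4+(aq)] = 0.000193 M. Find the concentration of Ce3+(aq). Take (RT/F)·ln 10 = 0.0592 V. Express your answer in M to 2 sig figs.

Ce⁴⁺/Ce³⁺ is the cathode (higher E°); E°cell = +1.613 − (−0.341) = +1.954 V with n = 3.
From the Nernst equation, log Q = n(E° − E)/0.0592 = 3·(+1.954 − (+1.786))/0.0592 = 8.514.
The balanced reaction is 3 Ce4+(aq) + In(s) → 3 Ce3+(aq) + In3+(aq), so Q = ([Ce3+(aq)]^3·[In3+(aq)]) / [Ce4+(aq)]^3.
Solving for the unknown gives log [Ce3+(aq)] = 0.186, so [Ce3+(aq)] ≈ 1.5 M.

1.5 M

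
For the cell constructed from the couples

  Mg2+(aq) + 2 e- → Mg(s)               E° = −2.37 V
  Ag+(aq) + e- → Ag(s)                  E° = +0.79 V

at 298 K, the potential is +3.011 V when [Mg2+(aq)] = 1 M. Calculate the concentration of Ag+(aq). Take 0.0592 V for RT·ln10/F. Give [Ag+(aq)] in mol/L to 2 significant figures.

The Ag⁺/Ag couple has the larger reduction potential, so it is the cathode: E°cell = +0.79 − (−2.37) = +3.16 V and n = 2.
Rearranging E = E° − (0.0592/n)·log Q gives log Q = 2(+3.16 − (+3.011))/0.0592 = 5.034.
The balanced reaction is 2 Ag+(aq) + Mg(s) → 2 Ag(s) + Mg2+(aq), so Q = [Mg2+(aq)] / [Ag+(aq)]^2.
Solving for the unknown gives log [Ag+(aq)] = −2.517, so [Ag+(aq)] ≈ 0.0030 M.

0.0030 M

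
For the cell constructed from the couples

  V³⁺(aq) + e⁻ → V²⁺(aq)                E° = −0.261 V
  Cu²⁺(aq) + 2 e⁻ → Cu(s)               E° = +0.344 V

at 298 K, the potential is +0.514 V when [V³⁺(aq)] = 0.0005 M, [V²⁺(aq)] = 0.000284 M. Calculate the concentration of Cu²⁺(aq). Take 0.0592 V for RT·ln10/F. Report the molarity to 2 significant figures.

With Cu²⁺/Cu at the cathode and V³⁺/V²⁺ at the anode, E°cell = +0.344 − (−0.261) = +0.605 V (n = 2).
Since E = E° − (0.0592/n)·log Q, log Q = n(E° − E)/0.0592 = 3.074.
For Cu²⁺(aq) + 2 V²⁺(aq) → Cu(s) + 2 V³⁺(aq), the reaction quotient is Q = [V³⁺(aq)]^2 / ([Cu²⁺(aq)]·[V²⁺(aq)]^2).
Substituting the known concentrations and solving, log [Cu²⁺(aq)] = −2.583 and [Cu²⁺(aq)] = 0.0026 M.

0.0026 M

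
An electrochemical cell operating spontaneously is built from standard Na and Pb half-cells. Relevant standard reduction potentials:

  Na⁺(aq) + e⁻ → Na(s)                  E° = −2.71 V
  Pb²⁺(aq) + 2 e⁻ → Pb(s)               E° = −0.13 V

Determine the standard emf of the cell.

Of the two couples in this cell, the one with the more positive reduction potential is reduced at the cathode: here that is Pb²⁺/Pb (−0.13 V); Na⁺/Na (−2.71 V) is the anode.
E°cell = E°(cathode) − E°(anode) = −0.13 − (−2.71) = +2.58 V.

+2.58 V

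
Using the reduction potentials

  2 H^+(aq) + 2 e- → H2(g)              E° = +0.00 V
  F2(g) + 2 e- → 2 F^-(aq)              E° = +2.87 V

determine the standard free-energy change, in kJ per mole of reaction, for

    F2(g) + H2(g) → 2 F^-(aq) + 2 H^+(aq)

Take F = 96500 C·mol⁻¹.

In the reaction as written F2(g) is reduced, so the F₂/F⁻ couple is the cathode and 2H⁺/H₂ is the anode.
E°cell = +2.87 − (+0.00) = +2.87 V; balancing electrons gives n = 2.
ΔG° = −nFE°cell = −(2)(96500)(+2.87) J/mol = −554 kJ/mol.

−554 kJ/mol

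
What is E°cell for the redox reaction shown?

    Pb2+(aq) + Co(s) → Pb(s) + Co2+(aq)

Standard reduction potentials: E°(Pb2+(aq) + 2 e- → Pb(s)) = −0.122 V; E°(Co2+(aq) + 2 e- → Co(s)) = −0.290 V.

In the reaction as written, Pb2+(aq) is reduced (cathode) and Co2+(aq) is produced by oxidation at the anode.
E°cell = E°(cathode) − E°(anode) = −0.122 − (−0.290) = +0.168 V.
The positive value indicates the reaction is spontaneous as written.

+0.168 V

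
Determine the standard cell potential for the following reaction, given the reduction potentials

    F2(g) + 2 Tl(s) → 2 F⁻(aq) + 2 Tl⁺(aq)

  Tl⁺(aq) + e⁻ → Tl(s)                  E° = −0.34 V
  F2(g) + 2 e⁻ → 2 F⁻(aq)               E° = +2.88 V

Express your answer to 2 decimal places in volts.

F2(g) gains electrons, so the F₂/F⁻ couple is the cathode; the Tl⁺/Tl couple is the anode.
E°cell = E°(cathode) − E°(anode) = +2.88 − (−0.34) = +3.22 V.
The positive value indicates the reaction is spontaneous as written.

+3.22 V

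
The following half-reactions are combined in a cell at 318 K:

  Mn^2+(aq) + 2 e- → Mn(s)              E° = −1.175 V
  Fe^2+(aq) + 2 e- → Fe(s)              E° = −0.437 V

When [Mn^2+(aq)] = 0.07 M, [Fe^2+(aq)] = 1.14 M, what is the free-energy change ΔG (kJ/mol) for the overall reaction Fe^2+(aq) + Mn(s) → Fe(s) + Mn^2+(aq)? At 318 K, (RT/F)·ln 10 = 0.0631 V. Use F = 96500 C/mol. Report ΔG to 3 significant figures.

The standard cell potential is −0.437 − (−1.175) = +0.738 V, with n = 2 electrons in the balanced equation.
Q = [Mn^2+(aq)] / [Fe^2+(aq)] = 0.0614, so log Q = −1.212 and E = +0.738 − (0.0631/2)(−1.212) = +0.7762 V.
ΔG = −nFE = −(2)(96500)(+0.7762) J/mol = −150 kJ/mol.

−150 kJ/mol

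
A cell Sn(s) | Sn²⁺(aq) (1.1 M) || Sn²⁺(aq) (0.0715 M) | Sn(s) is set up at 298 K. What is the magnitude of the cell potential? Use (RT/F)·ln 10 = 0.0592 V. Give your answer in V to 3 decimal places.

0.035 V

For a concentration cell E°cell = 0, since both electrodes use the same couple.
The compartment with the higher Sn²⁺(aq) concentration (1.1 M) acts as the cathode; ions are reduced there and produced at the dilute (0.0715 M) anode.
With n = 2, Ecell = −(0.0592/2)·log([dilute]/[conc]) = −(0.0592/2)·log(0.0715/1.1) = +0.035 V.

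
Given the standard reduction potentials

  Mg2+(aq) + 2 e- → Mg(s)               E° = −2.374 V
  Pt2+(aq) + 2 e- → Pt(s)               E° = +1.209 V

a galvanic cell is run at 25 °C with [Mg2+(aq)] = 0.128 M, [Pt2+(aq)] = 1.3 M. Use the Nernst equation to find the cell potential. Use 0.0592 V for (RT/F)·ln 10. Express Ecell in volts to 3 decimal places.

Pt²⁺/Pt is reduced (cathode, E° = +1.209 V) and Mg²⁺/Mg is oxidized (anode).
The standard potential is +1.209 − (−2.374) = +3.583 V and the balanced reaction transfers n = 2 electrons.
The balanced reaction is Pt2+(aq) + Mg(s) → Pt(s) + Mg2+(aq), so Q = [Mg2+(aq)] / [Pt2+(aq)] = 0.0985 and log Q = −1.007.
Applying E = E° − (RT ln10/nF)·log Q gives +3.583 − (0.0592/2)(−1.007) = +3.613 V.

+3.613 V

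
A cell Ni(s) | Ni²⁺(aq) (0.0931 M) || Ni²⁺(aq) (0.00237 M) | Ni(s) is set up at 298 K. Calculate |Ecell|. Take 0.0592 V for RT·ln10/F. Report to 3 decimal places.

For a concentration cell E°cell = 0, since both electrodes use the same couple.
The compartment with the higher Ni²⁺(aq) concentration (0.0931 M) acts as the cathode; ions are reduced there and produced at the dilute (0.00237 M) anode.
With n = 2, Ecell = −(0.0592/2)·log([dilute]/[conc]) = −(0.0592/2)·log(0.00237/0.0931) = +0.047 V.

0.047 V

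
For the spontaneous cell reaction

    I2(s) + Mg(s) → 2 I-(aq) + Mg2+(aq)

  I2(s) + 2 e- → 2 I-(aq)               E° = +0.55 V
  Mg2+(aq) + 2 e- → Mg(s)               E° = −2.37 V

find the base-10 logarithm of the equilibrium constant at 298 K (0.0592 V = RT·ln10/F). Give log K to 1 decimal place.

The I₂/I⁻ couple is reduced (cathode); E°cell = +0.55 − (−2.37) = +2.92 V with n = 2.
At equilibrium E = 0, so log K = nE°cell / 0.0592 = (2)(+2.92) / 0.0592 = 98.6.

log K = 98.6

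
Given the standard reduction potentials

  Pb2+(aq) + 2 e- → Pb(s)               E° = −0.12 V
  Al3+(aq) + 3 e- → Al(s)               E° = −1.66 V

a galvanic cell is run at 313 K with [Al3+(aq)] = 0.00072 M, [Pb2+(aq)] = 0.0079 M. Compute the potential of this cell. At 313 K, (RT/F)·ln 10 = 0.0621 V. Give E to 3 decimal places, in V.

Pb²⁺/Pb is reduced (cathode, E° = −0.12 V) and Al³⁺/Al is oxidized (anode).
E°cell = E°cat − E°an = −0.12 − (−1.66) = +1.54 V; n = 6.
For the overall reaction 3 Pb2+(aq) + 2 Al(s) → 3 Pb(s) + 2 Al3+(aq), Q = [Al3+(aq)]^2 / [Pb2+(aq)]^3 = 1.05, giving log Q = 0.022.
E = E° − (0.0621/n)·log Q = +1.54 − (0.0621/6)(0.022) = +1.540 V.

+1.540 V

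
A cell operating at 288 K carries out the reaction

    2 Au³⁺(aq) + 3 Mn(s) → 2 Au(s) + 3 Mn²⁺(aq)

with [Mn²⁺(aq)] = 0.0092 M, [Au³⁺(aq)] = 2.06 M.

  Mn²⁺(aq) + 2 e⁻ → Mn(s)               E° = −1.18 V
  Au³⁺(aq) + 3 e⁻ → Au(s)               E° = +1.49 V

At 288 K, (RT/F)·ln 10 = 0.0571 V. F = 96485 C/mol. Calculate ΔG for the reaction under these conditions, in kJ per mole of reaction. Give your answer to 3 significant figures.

With Au³⁺/Au reduced at the cathode, E°cell = +1.49 − (−1.18) = +2.67 V and n = 6.
Q = [Mn²⁺(aq)]^3 / [Au³⁺(aq)]^2 = 1.83×10^−7, so log Q = −6.736 and E = +2.67 − (0.0571/6)(−6.736) = +2.7341 V.
Then ΔG = −nFE = −6 × 96485 × +2.7341 J/mol = −1580 kJ/mol.

−1580 kJ/mol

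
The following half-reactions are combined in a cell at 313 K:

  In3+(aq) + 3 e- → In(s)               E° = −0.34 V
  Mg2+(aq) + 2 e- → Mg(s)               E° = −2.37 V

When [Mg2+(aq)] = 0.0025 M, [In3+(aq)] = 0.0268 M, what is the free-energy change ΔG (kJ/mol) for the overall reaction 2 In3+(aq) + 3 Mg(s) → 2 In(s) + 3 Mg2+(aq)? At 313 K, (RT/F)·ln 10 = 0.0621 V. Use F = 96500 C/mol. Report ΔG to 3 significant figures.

−1200 kJ/mol

The standard cell potential is −0.34 − (−2.37) = +2.03 V, with n = 6 electrons in the balanced equation.
Here Q = [Mg2+(aq)]^3 / [In3+(aq)]^2 = 2.18×10^−5 (log Q = −4.662), giving E = +2.03 − (0.0621/6)·(−4.662) = +2.0783 V.
Then ΔG = −nFE = −6 × 96500 × +2.0783 J/mol = −1200 kJ/mol.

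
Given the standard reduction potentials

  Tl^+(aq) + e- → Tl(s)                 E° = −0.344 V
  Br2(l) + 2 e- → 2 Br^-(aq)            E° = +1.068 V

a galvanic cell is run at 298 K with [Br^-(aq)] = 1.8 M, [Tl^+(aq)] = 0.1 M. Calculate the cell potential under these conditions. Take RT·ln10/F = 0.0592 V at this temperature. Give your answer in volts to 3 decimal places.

Since E°(Br₂/Br⁻) > E°(Tl⁺/Tl), Br₂/Br⁻ serves as the cathode.
E°cell = +1.068 − (−0.344) = +1.412 V, with n = 2 electrons transferred.
For the overall reaction Br2(l) + 2 Tl(s) → 2 Br^-(aq) + 2 Tl^+(aq), Q = [Br^-(aq)]^2·[Tl^+(aq)]^2 = 0.0324, giving log Q = −1.489.
E = E° − (0.0592/n)·log Q = +1.412 − (0.0592/2)(−1.489) = +1.456 V.

+1.456 V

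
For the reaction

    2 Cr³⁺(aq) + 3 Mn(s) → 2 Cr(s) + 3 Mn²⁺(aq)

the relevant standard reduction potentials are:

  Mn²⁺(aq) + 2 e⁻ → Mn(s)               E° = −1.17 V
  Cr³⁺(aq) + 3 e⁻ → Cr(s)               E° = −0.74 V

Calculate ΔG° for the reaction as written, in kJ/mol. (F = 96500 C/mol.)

−249 kJ/mol

In the reaction as written Cr³⁺(aq) is reduced, so the Cr³⁺/Cr couple is the cathode and Mn²⁺/Mn is the anode.
E°cell = −0.74 − (−1.17) = +0.43 V; balancing electrons gives n = 6.
ΔG° = −nFE°cell = −(6)(96500)(+0.43) J/mol = −249 kJ/mol.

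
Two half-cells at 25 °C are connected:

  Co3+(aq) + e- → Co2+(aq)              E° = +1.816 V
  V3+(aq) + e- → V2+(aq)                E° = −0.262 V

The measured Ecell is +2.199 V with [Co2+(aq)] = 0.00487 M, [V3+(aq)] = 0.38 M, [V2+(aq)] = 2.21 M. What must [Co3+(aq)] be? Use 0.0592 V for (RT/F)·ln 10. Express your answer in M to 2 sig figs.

0.093 M

The Co³⁺/Co²⁺ couple has the larger reduction potential, so it is the cathode: E°cell = +1.816 − (−0.262) = +2.078 V and n = 1.
From the Nernst equation, log Q = n(E° − E)/0.0592 = 1·(+2.078 − (+2.199))/0.0592 = −2.044.
The balanced reaction is Co3+(aq) + V2+(aq) → Co2+(aq) + V3+(aq), so Q = ([Co2+(aq)]·[V3+(aq)]) / ([Co3+(aq)]·[V2+(aq)]).
Solving for the unknown gives log [Co3+(aq)] = −1.033, so [Co3+(aq)] ≈ 0.093 M.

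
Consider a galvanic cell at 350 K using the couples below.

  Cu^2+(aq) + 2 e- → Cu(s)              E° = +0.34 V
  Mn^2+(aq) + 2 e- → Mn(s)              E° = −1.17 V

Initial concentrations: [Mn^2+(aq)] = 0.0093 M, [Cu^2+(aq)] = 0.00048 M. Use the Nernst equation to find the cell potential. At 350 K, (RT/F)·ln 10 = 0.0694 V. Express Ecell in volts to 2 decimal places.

Cu²⁺/Cu is reduced (cathode, E° = +0.34 V) and Mn²⁺/Mn is oxidized (anode).
E°cell = E°cat − E°an = +0.34 − (−1.17) = +1.51 V; n = 2.
Balancing gives Cu^2+(aq) + Mn(s) → Cu(s) + Mn^2+(aq); hence Q = [Mn^2+(aq)] / [Cu^2+(aq)] = 19.4 (log Q = 1.287).
Applying E = E° − (RT ln10/nF)·log Q gives +1.51 − (0.0694/2)(1.287) = +1.47 V.

+1.47 V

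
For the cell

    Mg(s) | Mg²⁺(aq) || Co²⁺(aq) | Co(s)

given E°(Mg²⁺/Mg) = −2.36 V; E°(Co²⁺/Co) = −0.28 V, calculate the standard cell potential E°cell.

+2.08 V

By convention the left-hand electrode in cell notation is the anode (oxidation) and the right-hand electrode is the cathode (reduction).
E°cell = E°(right) − E°(left) = −0.28 − (−2.36) = +2.08 V.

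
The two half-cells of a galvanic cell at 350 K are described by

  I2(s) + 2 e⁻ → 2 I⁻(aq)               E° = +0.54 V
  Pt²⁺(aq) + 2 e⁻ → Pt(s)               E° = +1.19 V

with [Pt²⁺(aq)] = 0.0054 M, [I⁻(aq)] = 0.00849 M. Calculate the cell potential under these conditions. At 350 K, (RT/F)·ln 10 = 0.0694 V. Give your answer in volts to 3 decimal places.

+0.428 V

The Pt²⁺/Pt couple has the more positive E°, so it is the cathode; I₂/I⁻ is the anode.
E°cell = +1.19 − (+0.54) = +0.65 V, with n = 2 electrons transferred.
For the overall reaction Pt²⁺(aq) + 2 I⁻(aq) → Pt(s) + I2(s), Q = 1 / ([Pt²⁺(aq)]·[I⁻(aq)]^2) = 2.57×10^6, giving log Q = 6.410.
E = E° − (0.0694/n)·log Q = +0.65 − (0.0694/2)(6.410) = +0.428 V.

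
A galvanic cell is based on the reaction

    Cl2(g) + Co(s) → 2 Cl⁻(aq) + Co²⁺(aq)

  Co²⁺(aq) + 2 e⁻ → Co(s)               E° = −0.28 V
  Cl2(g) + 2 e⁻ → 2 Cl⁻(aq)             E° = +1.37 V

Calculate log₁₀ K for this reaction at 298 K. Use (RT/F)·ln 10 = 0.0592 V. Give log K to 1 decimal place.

The Cl₂/Cl⁻ couple is reduced (cathode); E°cell = +1.37 − (−0.28) = +1.65 V with n = 2.
At equilibrium E = 0, so log K = nE°cell / 0.0592 = (2)(+1.65) / 0.0592 = 55.7.

log K = 55.7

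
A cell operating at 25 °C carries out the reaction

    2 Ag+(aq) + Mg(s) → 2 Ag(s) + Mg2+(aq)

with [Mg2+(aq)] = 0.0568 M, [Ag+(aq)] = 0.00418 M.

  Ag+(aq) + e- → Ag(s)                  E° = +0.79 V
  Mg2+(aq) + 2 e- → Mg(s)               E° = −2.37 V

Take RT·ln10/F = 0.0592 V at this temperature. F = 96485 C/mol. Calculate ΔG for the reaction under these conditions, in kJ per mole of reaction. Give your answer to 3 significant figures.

−590 kJ/mol

The standard cell potential is +0.79 − (−2.37) = +3.16 V, with n = 2 electrons in the balanced equation.
The reaction quotient is [Mg2+(aq)] / [Ag+(aq)]^2 = 3.25×10^3; by Nernst, E = +3.16 − (0.0592/2)(3.512) = +3.0560 V.
Finally ΔG = −nFE = −(2)(96485 C/mol)(+3.0560 V) = −590 kJ/mol.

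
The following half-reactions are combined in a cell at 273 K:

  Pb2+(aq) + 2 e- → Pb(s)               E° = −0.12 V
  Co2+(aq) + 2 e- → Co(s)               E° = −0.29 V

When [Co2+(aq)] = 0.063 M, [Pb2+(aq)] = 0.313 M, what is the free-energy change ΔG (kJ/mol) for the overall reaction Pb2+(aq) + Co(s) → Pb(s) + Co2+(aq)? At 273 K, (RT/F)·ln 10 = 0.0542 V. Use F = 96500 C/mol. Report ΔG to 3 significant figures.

The standard cell potential is −0.12 − (−0.29) = +0.17 V, with n = 2 electrons in the balanced equation.
Here Q = [Co2+(aq)] / [Pb2+(aq)] = 0.201 (log Q = −0.696), giving E = +0.17 − (0.0542/2)·(−0.696) = +0.1889 V.
Finally ΔG = −nFE = −(2)(96500 C/mol)(+0.1889 V) = −36.5 kJ/mol.

−36.5 kJ/mol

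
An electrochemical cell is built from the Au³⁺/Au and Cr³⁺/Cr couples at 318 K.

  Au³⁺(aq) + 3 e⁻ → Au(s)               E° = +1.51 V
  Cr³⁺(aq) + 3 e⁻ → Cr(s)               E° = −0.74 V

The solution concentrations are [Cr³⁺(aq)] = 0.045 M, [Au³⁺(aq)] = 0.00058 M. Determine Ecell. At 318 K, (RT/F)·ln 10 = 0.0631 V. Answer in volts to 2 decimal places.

Au³⁺/Au is reduced (cathode, E° = +1.51 V) and Cr³⁺/Cr is oxidized (anode).
E°cell = E°cat − E°an = +1.51 − (−0.74) = +2.25 V; n = 3.
For the overall reaction Au³⁺(aq) + Cr(s) → Au(s) + Cr³⁺(aq), Q = [Cr³⁺(aq)] / [Au³⁺(aq)] = 77.6, giving log Q = 1.890.
Applying E = E° − (RT ln10/nF)·log Q gives +2.25 − (0.0631/3)(1.890) = +2.21 V.

+2.21 V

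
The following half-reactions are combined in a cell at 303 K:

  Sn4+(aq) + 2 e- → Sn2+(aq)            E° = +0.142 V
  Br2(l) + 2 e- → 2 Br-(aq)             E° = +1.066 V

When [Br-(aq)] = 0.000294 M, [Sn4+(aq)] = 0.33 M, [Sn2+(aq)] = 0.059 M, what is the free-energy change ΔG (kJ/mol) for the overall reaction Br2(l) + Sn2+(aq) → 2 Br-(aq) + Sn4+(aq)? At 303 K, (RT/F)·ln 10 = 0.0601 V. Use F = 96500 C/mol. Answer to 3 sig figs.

The standard cell potential is +1.066 − (+0.142) = +0.924 V, with n = 2 electrons in the balanced equation.
Q = ([Br-(aq)]^2·[Sn4+(aq)]) / [Sn2+(aq)] = 4.83×10^−7, so log Q = −6.316 and E = +0.924 − (0.0601/2)(−6.316) = +1.1138 V.
ΔG = −nFE = −(2)(96500)(+1.1138) J/mol = −215 kJ/mol.

−215 kJ/mol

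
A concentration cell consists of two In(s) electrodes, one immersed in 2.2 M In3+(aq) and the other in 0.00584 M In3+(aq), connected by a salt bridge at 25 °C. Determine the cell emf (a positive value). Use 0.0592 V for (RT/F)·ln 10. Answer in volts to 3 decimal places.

0.051 V

For a concentration cell E°cell = 0, since both electrodes use the same couple.
The compartment with the higher In3+(aq) concentration (2.2 M) acts as the cathode; ions are reduced there and produced at the dilute (0.00584 M) anode.
With n = 3, Ecell = −(0.0592/3)·log([dilute]/[conc]) = −(0.0592/3)·log(0.00584/2.2) = +0.051 V.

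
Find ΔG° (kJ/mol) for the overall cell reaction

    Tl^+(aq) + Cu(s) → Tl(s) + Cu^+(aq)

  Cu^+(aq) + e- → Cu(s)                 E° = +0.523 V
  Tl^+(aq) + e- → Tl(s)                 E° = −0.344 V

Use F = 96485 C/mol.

In the reaction as written Tl^+(aq) is reduced, so the Tl⁺/Tl couple is the cathode and Cu⁺/Cu is the anode.
E°cell = −0.344 − (+0.523) = −0.867 V; balancing electrons gives n = 1.
ΔG° = −nFE°cell = −(1)(96485)(−0.867) J/mol = +83.7 kJ/mol.

+83.7 kJ/mol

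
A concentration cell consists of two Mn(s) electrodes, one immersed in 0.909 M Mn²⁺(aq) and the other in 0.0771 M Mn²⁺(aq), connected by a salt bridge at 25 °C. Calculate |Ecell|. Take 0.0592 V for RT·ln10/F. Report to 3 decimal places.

For a concentration cell E°cell = 0, since both electrodes use the same couple.
The compartment with the higher Mn²⁺(aq) concentration (0.909 M) acts as the cathode; ions are reduced there and produced at the dilute (0.0771 M) anode.
With n = 2, Ecell = −(0.0592/2)·log([dilute]/[conc]) = −(0.0592/2)·log(0.0771/0.909) = +0.032 V.

0.032 V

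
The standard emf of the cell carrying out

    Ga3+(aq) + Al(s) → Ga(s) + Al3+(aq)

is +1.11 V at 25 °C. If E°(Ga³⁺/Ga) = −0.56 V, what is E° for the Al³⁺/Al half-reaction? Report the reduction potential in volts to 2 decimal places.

−1.67 V

In the reaction as written the Ga³⁺/Ga couple is reduced (cathode) and Al³⁺/Al is oxidized (anode), so E°cell = E°(Ga³⁺/Ga) − E°(Al³⁺/Al).
E°(Al³⁺/Al) = E°(cathode) − E°cell = −0.56 − (+1.11) = −1.67 V.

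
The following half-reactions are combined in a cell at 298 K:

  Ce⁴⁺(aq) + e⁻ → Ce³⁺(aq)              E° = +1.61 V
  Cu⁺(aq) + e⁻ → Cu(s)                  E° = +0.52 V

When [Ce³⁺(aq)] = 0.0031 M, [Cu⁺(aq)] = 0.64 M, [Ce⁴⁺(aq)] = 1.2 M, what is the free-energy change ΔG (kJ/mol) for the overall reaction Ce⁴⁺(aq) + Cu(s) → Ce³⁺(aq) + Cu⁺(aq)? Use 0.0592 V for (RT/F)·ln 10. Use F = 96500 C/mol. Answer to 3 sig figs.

With Ce⁴⁺/Ce³⁺ reduced at the cathode, E°cell = +1.61 − (+0.52) = +1.09 V and n = 1.
Q = ([Ce³⁺(aq)]·[Cu⁺(aq)]) / [Ce⁴⁺(aq)] = 0.00165, so log Q = −2.782 and E = +1.09 − (0.0592/1)(−2.782) = +1.2547 V.
Finally ΔG = −nFE = −(1)(96500 C/mol)(+1.2547 V) = −121 kJ/mol.

−121 kJ/mol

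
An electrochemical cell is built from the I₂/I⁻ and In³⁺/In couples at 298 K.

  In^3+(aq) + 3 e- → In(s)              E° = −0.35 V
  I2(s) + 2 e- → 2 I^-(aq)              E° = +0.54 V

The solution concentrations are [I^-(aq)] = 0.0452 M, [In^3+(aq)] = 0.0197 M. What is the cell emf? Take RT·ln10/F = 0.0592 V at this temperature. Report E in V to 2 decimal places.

I₂/I⁻ is reduced (cathode, E° = +0.54 V) and In³⁺/In is oxidized (anode).
E°cell = +0.54 − (−0.35) = +0.89 V, with n = 6 electrons transferred.
Balancing gives 3 I2(s) + 2 In(s) → 6 I^-(aq) + 2 In^3+(aq); hence Q = [I^-(aq)]^6·[In^3+(aq)]^2 = 3.31×10^−12 (log Q = −11.480).
Applying E = E° − (RT ln10/nF)·log Q gives +0.89 − (0.0592/6)(−11.480) = +1.00 V.

+1.00 V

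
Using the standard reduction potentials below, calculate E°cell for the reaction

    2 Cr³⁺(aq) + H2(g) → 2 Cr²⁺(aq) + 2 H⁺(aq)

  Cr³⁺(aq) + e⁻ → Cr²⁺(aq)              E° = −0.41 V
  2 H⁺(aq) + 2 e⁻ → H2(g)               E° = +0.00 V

−0.41 V

In the reaction as written, Cr³⁺(aq) is reduced (cathode) and H⁺(aq) is produced by oxidation at the anode.
E°cell = E°(cathode) − E°(anode) = −0.41 − (+0.00) = −0.41 V.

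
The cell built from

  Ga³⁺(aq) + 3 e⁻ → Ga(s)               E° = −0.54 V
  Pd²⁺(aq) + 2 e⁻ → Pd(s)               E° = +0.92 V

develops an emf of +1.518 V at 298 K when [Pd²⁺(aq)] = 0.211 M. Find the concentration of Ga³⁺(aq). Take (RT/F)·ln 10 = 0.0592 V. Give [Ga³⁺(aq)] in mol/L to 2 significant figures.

The Pd²⁺/Pd couple has the larger reduction potential, so it is the cathode: E°cell = +0.92 − (−0.54) = +1.46 V and n = 6.
From the Nernst equation, log Q = n(E° − E)/0.0592 = 6·(+1.46 − (+1.518))/0.0592 = −5.878.
The balanced reaction is 3 Pd²⁺(aq) + 2 Ga(s) → 3 Pd(s) + 2 Ga³⁺(aq), so Q = [Ga³⁺(aq)]^2 / [Pd²⁺(aq)]^3.
Solving for the unknown gives log [Ga³⁺(aq)] = −3.953, so [Ga³⁺(aq)] ≈ 0.00011 M.

0.00011 M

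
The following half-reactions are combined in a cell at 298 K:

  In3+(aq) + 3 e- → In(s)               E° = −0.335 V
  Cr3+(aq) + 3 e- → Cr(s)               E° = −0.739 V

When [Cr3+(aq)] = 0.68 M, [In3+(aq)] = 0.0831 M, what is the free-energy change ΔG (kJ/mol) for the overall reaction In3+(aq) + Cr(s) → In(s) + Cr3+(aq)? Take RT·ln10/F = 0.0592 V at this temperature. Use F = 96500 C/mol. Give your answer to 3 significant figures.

−112 kJ/mol

The standard cell potential is −0.335 − (−0.739) = +0.404 V, with n = 3 electrons in the balanced equation.
Q = [Cr3+(aq)] / [In3+(aq)] = 8.18, so log Q = 0.913 and E = +0.404 − (0.0592/3)(0.913) = +0.3860 V.
ΔG = −nFE = −(3)(96500)(+0.3860) J/mol = −112 kJ/mol.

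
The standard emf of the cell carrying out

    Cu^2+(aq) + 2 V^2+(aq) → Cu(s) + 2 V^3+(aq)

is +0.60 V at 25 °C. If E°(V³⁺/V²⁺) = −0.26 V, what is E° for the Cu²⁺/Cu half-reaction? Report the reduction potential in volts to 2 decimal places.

+0.34 V

In the reaction as written the Cu²⁺/Cu couple is reduced (cathode) and V³⁺/V²⁺ is oxidized (anode), so E°cell = E°(Cu²⁺/Cu) − E°(V³⁺/V²⁺).
E°(Cu²⁺/Cu) = E°cell + E°(anode) = +0.60 + (−0.26) = +0.34 V.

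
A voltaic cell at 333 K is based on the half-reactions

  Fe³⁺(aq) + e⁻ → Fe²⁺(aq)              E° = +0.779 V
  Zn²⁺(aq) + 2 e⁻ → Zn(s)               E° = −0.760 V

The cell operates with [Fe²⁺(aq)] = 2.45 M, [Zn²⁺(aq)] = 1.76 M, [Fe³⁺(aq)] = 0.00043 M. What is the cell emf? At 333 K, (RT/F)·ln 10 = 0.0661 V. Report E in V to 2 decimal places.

+1.28 V

The Fe³⁺/Fe²⁺ couple has the more positive E°, so it is the cathode; Zn²⁺/Zn is the anode.
The standard potential is +0.779 − (−0.760) = +1.539 V and the balanced reaction transfers n = 2 electrons.
For the overall reaction 2 Fe³⁺(aq) + Zn(s) → 2 Fe²⁺(aq) + Zn²⁺(aq), Q = ([Fe²⁺(aq)]^2·[Zn²⁺(aq)]) / [Fe³⁺(aq)]^2 = 5.71×10^7, giving log Q = 7.757.
By the Nernst equation, E = +1.539 − (0.0661/2)·(7.757) = +1.28 V.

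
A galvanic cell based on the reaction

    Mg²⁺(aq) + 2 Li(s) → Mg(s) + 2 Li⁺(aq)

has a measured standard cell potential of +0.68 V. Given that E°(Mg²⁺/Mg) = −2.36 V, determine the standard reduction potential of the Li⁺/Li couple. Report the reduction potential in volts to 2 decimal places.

−3.04 V

In the reaction as written the Mg²⁺/Mg couple is reduced (cathode) and Li⁺/Li is oxidized (anode), so E°cell = E°(Mg²⁺/Mg) − E°(Li⁺/Li).
E°(Li⁺/Li) = E°(cathode) − E°cell = −2.36 − (+0.68) = −3.04 V.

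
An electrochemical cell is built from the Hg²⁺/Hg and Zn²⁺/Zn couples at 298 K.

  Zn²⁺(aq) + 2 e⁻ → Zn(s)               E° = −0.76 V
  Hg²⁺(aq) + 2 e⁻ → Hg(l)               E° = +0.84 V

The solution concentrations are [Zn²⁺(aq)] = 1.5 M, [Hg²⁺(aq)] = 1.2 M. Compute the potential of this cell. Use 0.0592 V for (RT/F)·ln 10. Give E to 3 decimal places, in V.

+1.597 V

Hg²⁺/Hg is reduced (cathode, E° = +0.84 V) and Zn²⁺/Zn is oxidized (anode).
E°cell = +0.84 − (−0.76) = +1.60 V, with n = 2 electrons transferred.
For the overall reaction Hg²⁺(aq) + Zn(s) → Hg(l) + Zn²⁺(aq), Q = [Zn²⁺(aq)] / [Hg²⁺(aq)] = 1.25, giving log Q = 0.097.
E = E° − (0.0592/n)·log Q = +1.60 − (0.0592/2)(0.097) = +1.597 V.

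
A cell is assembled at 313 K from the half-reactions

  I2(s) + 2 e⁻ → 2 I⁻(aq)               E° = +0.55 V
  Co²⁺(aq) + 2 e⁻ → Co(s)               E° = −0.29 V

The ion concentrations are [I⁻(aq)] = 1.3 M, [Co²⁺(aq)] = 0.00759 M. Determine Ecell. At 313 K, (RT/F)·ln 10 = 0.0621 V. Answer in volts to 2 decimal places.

+0.90 V

I₂/I⁻ is reduced (cathode, E° = +0.55 V) and Co²⁺/Co is oxidized (anode).
The standard potential is +0.55 − (−0.29) = +0.84 V and the balanced reaction transfers n = 2 electrons.
Balancing gives I2(s) + Co(s) → 2 I⁻(aq) + Co²⁺(aq); hence Q = [I⁻(aq)]^2·[Co²⁺(aq)] = 0.0128 (log Q = −1.892).
By the Nernst equation, E = +0.84 − (0.0621/2)·(−1.892) = +0.90 V.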